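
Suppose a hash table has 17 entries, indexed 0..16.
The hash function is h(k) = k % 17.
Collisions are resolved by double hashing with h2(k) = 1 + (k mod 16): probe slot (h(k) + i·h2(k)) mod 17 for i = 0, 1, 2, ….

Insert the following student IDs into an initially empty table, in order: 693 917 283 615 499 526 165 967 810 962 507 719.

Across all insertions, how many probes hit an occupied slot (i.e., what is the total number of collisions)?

4

693 hashes to 13; slot 13 is free -> place at 13.
917 hashes to 16; slot 16 is free -> place at 16.
283 hashes to 11; slot 11 is free -> place at 11.
615 hashes to 3; slot 3 is free -> place at 3.
499 hashes to 6; slot 6 is free -> place at 6.
526 hashes to 16, h2=15; 16 taken -> place at 14.
165 hashes to 12; slot 12 is free -> place at 12.
967 hashes to 15; slot 15 is free -> place at 15.
810 hashes to 11, h2=11; 11 taken -> place at 5.
962 hashes to 10; slot 10 is free -> place at 10.
507 hashes to 14, h2=12; 14 taken -> place at 9.
719 hashes to 5, h2=16; 5 taken -> place at 4.
Table: [∅, ∅, ∅, 615, 719, 810, 499, ∅, ∅, 507, 962, 283, 165, 693, 526, 967, 917]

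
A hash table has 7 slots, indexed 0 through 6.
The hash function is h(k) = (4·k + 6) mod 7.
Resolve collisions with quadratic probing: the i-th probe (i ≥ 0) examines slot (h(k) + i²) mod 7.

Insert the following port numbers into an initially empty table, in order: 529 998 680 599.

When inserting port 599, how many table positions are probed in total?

Insert 529: h=1, slot 1 empty -> index 1.
Insert 998: h=1, slot 1 occupied -> index 2.
Insert 680: h=3, slot 3 empty -> index 3.
Insert 599: h=1, slots 1,2 occupied -> index 5.
Table: [., 529, 998, 680, ., 599, .]

3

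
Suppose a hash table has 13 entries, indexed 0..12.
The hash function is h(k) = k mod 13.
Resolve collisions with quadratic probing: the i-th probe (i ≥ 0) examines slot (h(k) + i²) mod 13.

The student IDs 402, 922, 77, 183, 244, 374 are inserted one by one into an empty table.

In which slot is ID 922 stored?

402: h=12 → slot 12
922: h=12, probe 12,0 → slot 0
77: h=12, probe 12,0,3 → slot 3
183: h=1 → slot 1
244: h=10 → slot 10
374: h=10, probe 10,11 → slot 11
Table: [922, 183, ., 77, ., ., ., ., ., ., 244, 374, 402]

0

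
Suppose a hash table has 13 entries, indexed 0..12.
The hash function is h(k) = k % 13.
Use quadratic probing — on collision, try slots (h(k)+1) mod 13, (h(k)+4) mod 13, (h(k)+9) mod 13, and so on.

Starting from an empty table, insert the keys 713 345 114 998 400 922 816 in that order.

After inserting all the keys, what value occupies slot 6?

713 hashes to 11; slot 11 is free -> place at 11.
345 hashes to 7; slot 7 is free -> place at 7.
114 hashes to 10; slot 10 is free -> place at 10.
998 hashes to 10; 10,11 taken -> place at 1.
400 hashes to 10; 10,11,1 taken -> place at 6.
922 hashes to 12; slot 12 is free -> place at 12.
816 hashes to 10; 10,11,1,6 taken -> place at 0.
Table: [816, 998, —, —, —, —, 400, 345, —, —, 114, 713, 922]

400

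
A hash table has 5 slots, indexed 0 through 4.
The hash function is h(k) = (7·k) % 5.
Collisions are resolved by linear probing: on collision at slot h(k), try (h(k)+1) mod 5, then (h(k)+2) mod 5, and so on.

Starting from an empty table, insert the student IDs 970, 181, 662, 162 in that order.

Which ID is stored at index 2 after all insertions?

181

Insert 970: h=0, slot 0 empty → index 0.
Insert 181: h=2, slot 2 empty → index 2.
Insert 662: h=4, slot 4 empty → index 4.
Insert 162: h=4, slots 4,0 occupied → index 1.
Table: [970, 162, 181, _, 662]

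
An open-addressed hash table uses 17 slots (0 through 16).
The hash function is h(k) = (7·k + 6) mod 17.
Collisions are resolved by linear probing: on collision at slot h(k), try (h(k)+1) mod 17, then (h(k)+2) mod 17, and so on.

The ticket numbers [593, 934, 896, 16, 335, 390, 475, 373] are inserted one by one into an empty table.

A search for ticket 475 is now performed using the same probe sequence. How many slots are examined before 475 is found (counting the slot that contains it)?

Insert 593: h=9, slot 9 empty => index 9.
Insert 934: h=16, slot 16 empty => index 16.
Insert 896: h=5, slot 5 empty => index 5.
Insert 16: h=16, slot 16 occupied => index 0.
Insert 335: h=5, slot 5 occupied => index 6.
Insert 390: h=16, slots 16,0 occupied => index 1.
Insert 475: h=16, slots 16,0,1 occupied => index 2.
Insert 373: h=16, slots 16,0,1,2 occupied => index 3.
Table: [16, 390, 475, 373, _, 896, 335, _, _, 593, _, _, _, _, _, _, 934]
Lookup 475: h=16, probe 16,0,1,2 → found at 2.

4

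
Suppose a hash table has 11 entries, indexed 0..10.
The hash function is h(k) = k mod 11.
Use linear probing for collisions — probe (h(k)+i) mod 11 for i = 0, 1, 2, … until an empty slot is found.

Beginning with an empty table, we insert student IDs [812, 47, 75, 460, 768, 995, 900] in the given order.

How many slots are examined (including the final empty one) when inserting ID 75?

2

812 hashes to 9; slot 9 is free → place at 9.
47 hashes to 3; slot 3 is free → place at 3.
75 hashes to 9; 9 taken → place at 10.
460 hashes to 9; 9,10 taken → place at 0.
768 hashes to 9; 9,10,0 taken → place at 1.
995 hashes to 5; slot 5 is free → place at 5.
900 hashes to 9; 9,10,0,1 taken → place at 2.
Table: [460, 768, 900, 47, ∅, 995, ∅, ∅, ∅, 812, 75]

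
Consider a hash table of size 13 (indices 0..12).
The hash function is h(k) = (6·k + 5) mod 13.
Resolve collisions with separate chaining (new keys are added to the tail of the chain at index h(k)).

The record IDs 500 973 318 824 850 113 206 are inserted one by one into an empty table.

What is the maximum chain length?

2

Insert 500: h=2, bucket 2 empty → new chain.
Insert 973: h=6, bucket 6 empty → new chain.
Insert 318: h=2, bucket 2 nonempty → append to chain.
Insert 824: h=9, bucket 9 empty → new chain.
Insert 850: h=9, bucket 9 nonempty → append to chain.
Insert 113: h=7, bucket 7 empty → new chain.
Insert 206: h=6, bucket 6 nonempty → append to chain.
Final buckets:
0: _
1: _
2: 500 -> 318
3: _
4: _
5: _
6: 973 -> 206
7: 113
8: _
9: 824 -> 850
10: _
11: _
12: _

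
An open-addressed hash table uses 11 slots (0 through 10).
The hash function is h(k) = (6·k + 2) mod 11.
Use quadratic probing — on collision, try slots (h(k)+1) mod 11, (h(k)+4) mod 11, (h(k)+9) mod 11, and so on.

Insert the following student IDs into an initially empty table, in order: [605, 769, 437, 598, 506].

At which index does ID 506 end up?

3

605 hashes to 2; slot 2 is free => place at 2.
769 hashes to 7; slot 7 is free => place at 7.
437 hashes to 6; slot 6 is free => place at 6.
598 hashes to 4; slot 4 is free => place at 4.
506 hashes to 2; 2 taken => place at 3.
Table: [_, _, 605, 506, 598, _, 437, 769, _, _, _]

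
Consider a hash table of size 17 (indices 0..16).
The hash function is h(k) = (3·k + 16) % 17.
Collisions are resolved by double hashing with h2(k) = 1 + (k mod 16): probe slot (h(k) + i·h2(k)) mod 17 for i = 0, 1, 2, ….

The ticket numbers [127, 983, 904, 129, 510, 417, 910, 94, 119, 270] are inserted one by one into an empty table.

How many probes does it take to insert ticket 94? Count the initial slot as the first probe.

4

Insert 127: h=6, slot 6 empty -> index 6.
Insert 983: h=7, slot 7 empty -> index 7.
Insert 904: h=8, slot 8 empty -> index 8.
Insert 129: h=12, slot 12 empty -> index 12.
Insert 510: h=16, slot 16 empty -> index 16.
Insert 417: h=9, slot 9 empty -> index 9.
Insert 910: h=9, h2=15, slots 9,7 occupied -> index 5.
Insert 94: h=9, h2=15, slots 9,7,5 occupied -> index 3.
Insert 119: h=16, h2=8, slots 16,7 occupied -> index 15.
Insert 270: h=10, slot 10 empty -> index 10.
Table: [., ., ., 94, ., 910, 127, 983, 904, 417, 270, ., 129, ., ., 119, 510]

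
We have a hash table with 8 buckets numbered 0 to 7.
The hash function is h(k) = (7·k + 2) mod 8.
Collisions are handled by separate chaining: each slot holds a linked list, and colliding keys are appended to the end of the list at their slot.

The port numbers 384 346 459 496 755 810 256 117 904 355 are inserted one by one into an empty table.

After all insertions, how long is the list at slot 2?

384 -> bucket 2
346 -> bucket 0
459 -> bucket 7
496 -> bucket 2 (collision)
755 -> bucket 7 (collision)
810 -> bucket 0 (collision)
256 -> bucket 2 (collision)
117 -> bucket 5
904 -> bucket 2 (collision)
355 -> bucket 7 (collision)
Final buckets:
0: 346 -> 810
1: _
2: 384 -> 496 -> 256 -> 904
3: _
4: _
5: 117
6: _
7: 459 -> 755 -> 355

4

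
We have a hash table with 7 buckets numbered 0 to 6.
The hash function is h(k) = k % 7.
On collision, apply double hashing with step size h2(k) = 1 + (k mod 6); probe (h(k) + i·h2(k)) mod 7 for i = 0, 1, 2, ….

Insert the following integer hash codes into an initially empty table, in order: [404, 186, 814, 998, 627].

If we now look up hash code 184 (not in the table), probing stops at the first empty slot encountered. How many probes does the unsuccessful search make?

4

Insert 404: h=5, slot 5 empty → index 5.
Insert 186: h=4, slot 4 empty → index 4.
Insert 814: h=2, slot 2 empty → index 2.
Insert 998: h=4, h2=3, slot 4 occupied → index 0.
Insert 627: h=4, h2=4, slot 4 occupied → index 1.
Table: [998, 627, 814, —, 186, 404, —]
Lookup 184: h=2, h2=5, probe 2,0,5,3 → slot 3 empty, not found.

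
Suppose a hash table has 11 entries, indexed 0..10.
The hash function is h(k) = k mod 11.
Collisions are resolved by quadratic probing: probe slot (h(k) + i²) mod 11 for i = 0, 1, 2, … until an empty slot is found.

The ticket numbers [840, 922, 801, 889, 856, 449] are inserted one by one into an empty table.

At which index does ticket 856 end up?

840 hashes to 4; slot 4 is free => place at 4.
922 hashes to 9; slot 9 is free => place at 9.
801 hashes to 9; 9 taken => place at 10.
889 hashes to 9; 9,10 taken => place at 2.
856 hashes to 9; 9,10,2 taken => place at 7.
449 hashes to 9; 9,10,2,7 taken => place at 3.
Table: [—, —, 889, 449, 840, —, —, 856, —, 922, 801]

7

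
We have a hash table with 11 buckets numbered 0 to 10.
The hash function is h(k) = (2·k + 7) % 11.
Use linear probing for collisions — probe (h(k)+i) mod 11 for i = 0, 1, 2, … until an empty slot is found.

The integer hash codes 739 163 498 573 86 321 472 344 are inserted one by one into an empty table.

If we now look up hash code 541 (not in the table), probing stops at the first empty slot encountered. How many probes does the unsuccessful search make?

Insert 739: h=0, slot 0 empty -> index 0.
Insert 163: h=3, slot 3 empty -> index 3.
Insert 498: h=2, slot 2 empty -> index 2.
Insert 573: h=9, slot 9 empty -> index 9.
Insert 86: h=3, slot 3 occupied -> index 4.
Insert 321: h=0, slot 0 occupied -> index 1.
Insert 472: h=5, slot 5 empty -> index 5.
Insert 344: h=2, slots 2,3,4,5 occupied -> index 6.
Table: [739, 321, 498, 163, 86, 472, 344, -, -, 573, -]
Lookup 541: h=0, probe 0,1,2,3,4,5,6,7 → slot 7 empty, not found.

8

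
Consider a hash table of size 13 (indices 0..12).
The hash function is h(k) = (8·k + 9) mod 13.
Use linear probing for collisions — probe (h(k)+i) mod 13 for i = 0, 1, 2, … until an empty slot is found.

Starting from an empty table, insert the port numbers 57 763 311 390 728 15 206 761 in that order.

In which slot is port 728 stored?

11

57: h=10 → slot 10
763: h=3 → slot 3
311: h=1 → slot 1
390: h=9 → slot 9
728: h=9, probe 9,10,11 → slot 11
15: h=12 → slot 12
206: h=6 → slot 6
761: h=0 → slot 0
Table: [761, 311, -, 763, -, -, 206, -, -, 390, 57, 728, 15]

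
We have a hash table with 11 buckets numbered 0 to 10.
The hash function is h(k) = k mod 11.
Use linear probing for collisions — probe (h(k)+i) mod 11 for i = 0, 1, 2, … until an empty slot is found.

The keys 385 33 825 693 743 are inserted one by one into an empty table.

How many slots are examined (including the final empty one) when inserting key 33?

385 hashes to 0; slot 0 is free => place at 0.
33 hashes to 0; 0 taken => place at 1.
825 hashes to 0; 0,1 taken => place at 2.
693 hashes to 0; 0,1,2 taken => place at 3.
743 hashes to 6; slot 6 is free => place at 6.
Table: [385, 33, 825, 693, —, —, 743, —, —, —, —]

2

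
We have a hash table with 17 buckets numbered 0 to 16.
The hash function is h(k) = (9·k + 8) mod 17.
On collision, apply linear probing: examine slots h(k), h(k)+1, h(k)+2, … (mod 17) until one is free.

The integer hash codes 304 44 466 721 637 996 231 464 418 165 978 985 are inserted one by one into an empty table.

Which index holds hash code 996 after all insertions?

Insert 304: h=7, slot 7 empty => index 7.
Insert 44: h=13, slot 13 empty => index 13.
Insert 466: h=3, slot 3 empty => index 3.
Insert 721: h=3, slot 3 occupied => index 4.
Insert 637: h=12, slot 12 empty => index 12.
Insert 996: h=13, slot 13 occupied => index 14.
Insert 231: h=13, slots 13,14 occupied => index 15.
Insert 464: h=2, slot 2 empty => index 2.
Insert 418: h=13, slots 13,14,15 occupied => index 16.
Insert 165: h=14, slots 14,15,16 occupied => index 0.
Insert 978: h=4, slot 4 occupied => index 5.
Insert 985: h=16, slots 16,0 occupied => index 1.
Table: [165, 985, 464, 466, 721, 978, ., 304, ., ., ., ., 637, 44, 996, 231, 418]

14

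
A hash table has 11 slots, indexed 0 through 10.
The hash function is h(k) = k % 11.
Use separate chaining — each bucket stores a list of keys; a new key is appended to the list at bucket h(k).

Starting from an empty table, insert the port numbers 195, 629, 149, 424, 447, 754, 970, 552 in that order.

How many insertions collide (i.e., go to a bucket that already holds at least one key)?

Insert 195: h=8, bucket 8 empty -> new chain.
Insert 629: h=2, bucket 2 empty -> new chain.
Insert 149: h=6, bucket 6 empty -> new chain.
Insert 424: h=6, bucket 6 nonempty -> append to chain.
Insert 447: h=7, bucket 7 empty -> new chain.
Insert 754: h=6, bucket 6 nonempty -> append to chain.
Insert 970: h=2, bucket 2 nonempty -> append to chain.
Insert 552: h=2, bucket 2 nonempty -> append to chain.
Final buckets:
0: _
1: _
2: 629 -> 970 -> 552
3: _
4: _
5: _
6: 149 -> 424 -> 754
7: 447
8: 195
9: _
10: _

4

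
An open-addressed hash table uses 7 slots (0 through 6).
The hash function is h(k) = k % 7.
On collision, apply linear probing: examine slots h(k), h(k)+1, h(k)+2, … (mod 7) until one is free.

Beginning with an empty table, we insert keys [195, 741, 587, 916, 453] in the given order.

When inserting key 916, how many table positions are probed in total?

195 hashes to 6; slot 6 is free => place at 6.
741 hashes to 6; 6 taken => place at 0.
587 hashes to 6; 6,0 taken => place at 1.
916 hashes to 6; 6,0,1 taken => place at 2.
453 hashes to 5; slot 5 is free => place at 5.
Table: [741, 587, 916, _, _, 453, 195]

4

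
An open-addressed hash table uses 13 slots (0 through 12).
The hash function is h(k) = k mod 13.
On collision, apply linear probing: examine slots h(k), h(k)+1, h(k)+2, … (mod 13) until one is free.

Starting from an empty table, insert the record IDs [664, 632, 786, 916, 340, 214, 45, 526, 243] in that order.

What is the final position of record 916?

664: h=1 → slot 1
632: h=8 → slot 8
786: h=6 → slot 6
916: h=6, probe 6,7 → slot 7
340: h=2 → slot 2
214: h=6, probe 6,7,8,9 → slot 9
45: h=6, probe 6,7,8,9,10 → slot 10
526: h=6, probe 6,7,8,9,10,11 → slot 11
243: h=9, probe 9,10,11,12 → slot 12
Table: [∅, 664, 340, ∅, ∅, ∅, 786, 916, 632, 214, 45, 526, 243]

7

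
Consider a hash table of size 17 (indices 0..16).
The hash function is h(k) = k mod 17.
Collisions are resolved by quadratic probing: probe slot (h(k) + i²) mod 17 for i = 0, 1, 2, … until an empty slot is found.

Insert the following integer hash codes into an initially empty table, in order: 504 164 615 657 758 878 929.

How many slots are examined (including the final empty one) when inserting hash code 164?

504: h=11 → slot 11
164: h=11, probe 11,12 → slot 12
615: h=3 → slot 3
657: h=11, probe 11,12,15 → slot 15
758: h=10 → slot 10
878: h=11, probe 11,12,15,3,10,2 → slot 2
929: h=11, probe 11,12,15,3,10,2,13 → slot 13
Table: [., ., 878, 615, ., ., ., ., ., ., 758, 504, 164, 929, ., 657, .]

2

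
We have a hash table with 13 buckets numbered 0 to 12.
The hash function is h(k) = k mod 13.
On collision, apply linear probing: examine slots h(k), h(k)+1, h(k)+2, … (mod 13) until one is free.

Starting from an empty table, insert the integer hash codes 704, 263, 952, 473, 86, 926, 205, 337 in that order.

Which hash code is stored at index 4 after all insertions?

952

Insert 704: h=2, slot 2 empty => index 2.
Insert 263: h=3, slot 3 empty => index 3.
Insert 952: h=3, slot 3 occupied => index 4.
Insert 473: h=5, slot 5 empty => index 5.
Insert 86: h=8, slot 8 empty => index 8.
Insert 926: h=3, slots 3,4,5 occupied => index 6.
Insert 205: h=10, slot 10 empty => index 10.
Insert 337: h=12, slot 12 empty => index 12.
Table: [., ., 704, 263, 952, 473, 926, ., 86, ., 205, ., 337]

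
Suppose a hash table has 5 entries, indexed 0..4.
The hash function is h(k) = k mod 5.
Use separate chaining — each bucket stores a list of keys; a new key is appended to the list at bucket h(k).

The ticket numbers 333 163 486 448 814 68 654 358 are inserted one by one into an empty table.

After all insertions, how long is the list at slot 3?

5

333 → bucket 3
163 → bucket 3 (collision)
486 → bucket 1
448 → bucket 3 (collision)
814 → bucket 4
68 → bucket 3 (collision)
654 → bucket 4 (collision)
358 → bucket 3 (collision)
Final buckets:
0: _
1: 486
2: _
3: 333 -> 163 -> 448 -> 68 -> 358
4: 814 -> 654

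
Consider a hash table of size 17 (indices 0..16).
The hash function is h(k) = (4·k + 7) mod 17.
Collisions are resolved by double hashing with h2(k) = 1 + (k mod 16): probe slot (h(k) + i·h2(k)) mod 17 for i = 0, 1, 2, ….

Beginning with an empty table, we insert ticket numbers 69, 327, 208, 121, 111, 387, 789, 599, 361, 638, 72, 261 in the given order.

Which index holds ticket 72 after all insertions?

0

69: h=11 → slot 11
327: h=6 → slot 6
208: h=6, h2=1, probe 6,7 → slot 7
121: h=15 → slot 15
111: h=9 → slot 9
387: h=8 → slot 8
789: h=1 → slot 1
599: h=6, h2=8, probe 6,14 → slot 14
361: h=6, h2=10, probe 6,16 → slot 16
638: h=9, h2=15, probe 9,7,5 → slot 5
72: h=6, h2=9, probe 6,15,7,16,8,0 → slot 0
261: h=14, h2=6, probe 14,3 → slot 3
Table: [72, 789, -, 261, -, 638, 327, 208, 387, 111, -, 69, -, -, 599, 121, 361]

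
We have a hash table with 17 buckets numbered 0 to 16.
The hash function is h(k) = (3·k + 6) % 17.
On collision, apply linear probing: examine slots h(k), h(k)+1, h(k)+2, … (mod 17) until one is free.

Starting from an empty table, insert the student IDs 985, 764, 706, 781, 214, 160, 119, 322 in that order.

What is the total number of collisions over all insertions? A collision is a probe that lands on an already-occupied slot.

Insert 985: h=3, slot 3 empty → index 3.
Insert 764: h=3, slot 3 occupied → index 4.
Insert 706: h=16, slot 16 empty → index 16.
Insert 781: h=3, slots 3,4 occupied → index 5.
Insert 214: h=2, slot 2 empty → index 2.
Insert 160: h=10, slot 10 empty → index 10.
Insert 119: h=6, slot 6 empty → index 6.
Insert 322: h=3, slots 3,4,5,6 occupied → index 7.
Table: [_, _, 214, 985, 764, 781, 119, 322, _, _, 160, _, _, _, _, _, 706]

7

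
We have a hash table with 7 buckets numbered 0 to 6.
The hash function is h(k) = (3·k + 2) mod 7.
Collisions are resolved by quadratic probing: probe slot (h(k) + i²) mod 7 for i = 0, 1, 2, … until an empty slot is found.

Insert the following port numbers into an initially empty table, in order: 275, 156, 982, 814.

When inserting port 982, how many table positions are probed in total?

3

275 hashes to 1; slot 1 is free -> place at 1.
156 hashes to 1; 1 taken -> place at 2.
982 hashes to 1; 1,2 taken -> place at 5.
814 hashes to 1; 1,2,5 taken -> place at 3.
Table: [., 275, 156, 814, ., 982, .]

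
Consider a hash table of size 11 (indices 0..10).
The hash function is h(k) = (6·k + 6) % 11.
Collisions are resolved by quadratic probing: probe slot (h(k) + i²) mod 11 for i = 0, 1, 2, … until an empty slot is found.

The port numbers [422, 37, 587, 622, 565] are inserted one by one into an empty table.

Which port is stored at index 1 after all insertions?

422: h=8 => slot 8
37: h=8, probe 8,9 => slot 9
587: h=8, probe 8,9,1 => slot 1
622: h=9, probe 9,10 => slot 10
565: h=8, probe 8,9,1,6 => slot 6
Table: [., 587, ., ., ., ., 565, ., 422, 37, 622]

587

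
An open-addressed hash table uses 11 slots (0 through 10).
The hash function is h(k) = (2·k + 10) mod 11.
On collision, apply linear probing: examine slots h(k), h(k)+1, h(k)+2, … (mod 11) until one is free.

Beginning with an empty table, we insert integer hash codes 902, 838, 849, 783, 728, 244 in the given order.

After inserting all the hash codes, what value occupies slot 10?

902: h=10 → slot 10
838: h=3 → slot 3
849: h=3, probe 3,4 → slot 4
783: h=3, probe 3,4,5 → slot 5
728: h=3, probe 3,4,5,6 → slot 6
244: h=3, probe 3,4,5,6,7 → slot 7
Table: [∅, ∅, ∅, 838, 849, 783, 728, 244, ∅, ∅, 902]

902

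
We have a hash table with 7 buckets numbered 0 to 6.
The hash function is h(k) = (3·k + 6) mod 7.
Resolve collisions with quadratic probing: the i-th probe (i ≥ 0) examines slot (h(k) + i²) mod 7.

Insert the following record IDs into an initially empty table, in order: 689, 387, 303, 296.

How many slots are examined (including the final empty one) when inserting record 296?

3

689 hashes to 1; slot 1 is free → place at 1.
387 hashes to 5; slot 5 is free → place at 5.
303 hashes to 5; 5 taken → place at 6.
296 hashes to 5; 5,6 taken → place at 2.
Table: [_, 689, 296, _, _, 387, 303]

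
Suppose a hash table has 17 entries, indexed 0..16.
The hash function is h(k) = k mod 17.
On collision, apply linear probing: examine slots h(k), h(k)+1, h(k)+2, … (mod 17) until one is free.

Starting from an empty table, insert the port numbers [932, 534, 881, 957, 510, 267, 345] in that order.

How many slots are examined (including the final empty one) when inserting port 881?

932 hashes to 14; slot 14 is free => place at 14.
534 hashes to 7; slot 7 is free => place at 7.
881 hashes to 14; 14 taken => place at 15.
957 hashes to 5; slot 5 is free => place at 5.
510 hashes to 0; slot 0 is free => place at 0.
267 hashes to 12; slot 12 is free => place at 12.
345 hashes to 5; 5 taken => place at 6.
Table: [510, —, —, —, —, 957, 345, 534, —, —, —, —, 267, —, 932, 881, —]

2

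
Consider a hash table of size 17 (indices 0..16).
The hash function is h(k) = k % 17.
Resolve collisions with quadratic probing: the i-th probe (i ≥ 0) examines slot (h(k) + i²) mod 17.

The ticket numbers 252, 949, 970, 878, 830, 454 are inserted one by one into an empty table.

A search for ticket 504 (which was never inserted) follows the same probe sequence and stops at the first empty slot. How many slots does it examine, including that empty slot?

4

252 hashes to 14; slot 14 is free → place at 14.
949 hashes to 14; 14 taken → place at 15.
970 hashes to 1; slot 1 is free → place at 1.
878 hashes to 11; slot 11 is free → place at 11.
830 hashes to 14; 14,15,1 taken → place at 6.
454 hashes to 12; slot 12 is free → place at 12.
Table: [-, 970, -, -, -, -, 830, -, -, -, -, 878, 454, -, 252, 949, -]
Lookup 504: h=11, probe 11,12,15,3 → slot 3 empty, not found.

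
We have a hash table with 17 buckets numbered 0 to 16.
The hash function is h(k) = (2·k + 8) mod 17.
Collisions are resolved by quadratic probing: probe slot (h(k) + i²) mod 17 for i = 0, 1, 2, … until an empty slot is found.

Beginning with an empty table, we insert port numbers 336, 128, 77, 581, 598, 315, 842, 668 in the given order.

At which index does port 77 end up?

10

336 hashes to 0; slot 0 is free => place at 0.
128 hashes to 9; slot 9 is free => place at 9.
77 hashes to 9; 9 taken => place at 10.
581 hashes to 14; slot 14 is free => place at 14.
598 hashes to 14; 14 taken => place at 15.
315 hashes to 9; 9,10 taken => place at 13.
842 hashes to 9; 9,10,13 taken => place at 1.
668 hashes to 1; 1 taken => place at 2.
Table: [336, 842, 668, —, —, —, —, —, —, 128, 77, —, —, 315, 581, 598, —]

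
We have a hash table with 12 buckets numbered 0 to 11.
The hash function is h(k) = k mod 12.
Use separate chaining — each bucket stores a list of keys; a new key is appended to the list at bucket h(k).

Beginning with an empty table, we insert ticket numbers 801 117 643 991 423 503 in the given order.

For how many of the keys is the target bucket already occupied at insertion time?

Insert 801: h=9, bucket 9 empty → new chain.
Insert 117: h=9, bucket 9 nonempty → append to chain.
Insert 643: h=7, bucket 7 empty → new chain.
Insert 991: h=7, bucket 7 nonempty → append to chain.
Insert 423: h=3, bucket 3 empty → new chain.
Insert 503: h=11, bucket 11 empty → new chain.
Final buckets:
0: -
1: -
2: -
3: 423
4: -
5: -
6: -
7: 643 -> 991
8: -
9: 801 -> 117
10: -
11: 503

2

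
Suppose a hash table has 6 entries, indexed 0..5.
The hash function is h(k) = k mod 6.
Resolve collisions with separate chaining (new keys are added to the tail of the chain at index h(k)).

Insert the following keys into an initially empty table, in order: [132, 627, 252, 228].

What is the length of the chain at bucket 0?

3

132 → bucket 0
627 → bucket 3
252 → bucket 0 (collision)
228 → bucket 0 (collision)
Final buckets:
0: 132 -> 252 -> 228
1: ∅
2: ∅
3: 627
4: ∅
5: ∅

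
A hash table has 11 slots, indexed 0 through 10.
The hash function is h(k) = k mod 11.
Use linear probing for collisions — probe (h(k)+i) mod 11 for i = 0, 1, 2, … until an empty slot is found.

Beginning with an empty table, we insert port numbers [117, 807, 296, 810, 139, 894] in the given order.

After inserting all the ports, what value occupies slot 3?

117: h=7 → slot 7
807: h=4 → slot 4
296: h=10 → slot 10
810: h=7, probe 7,8 → slot 8
139: h=7, probe 7,8,9 → slot 9
894: h=3 → slot 3
Table: [-, -, -, 894, 807, -, -, 117, 810, 139, 296]

894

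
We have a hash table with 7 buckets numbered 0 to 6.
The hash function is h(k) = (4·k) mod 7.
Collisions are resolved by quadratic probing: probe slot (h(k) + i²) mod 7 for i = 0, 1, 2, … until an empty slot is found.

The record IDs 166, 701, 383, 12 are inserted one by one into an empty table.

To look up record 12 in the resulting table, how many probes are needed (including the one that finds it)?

3

166 hashes to 6; slot 6 is free -> place at 6.
701 hashes to 4; slot 4 is free -> place at 4.
383 hashes to 6; 6 taken -> place at 0.
12 hashes to 6; 6,0 taken -> place at 3.
Table: [383, _, _, 12, 701, _, 166]
Lookup 12: h=6, probe 6,0,3 → found at 3.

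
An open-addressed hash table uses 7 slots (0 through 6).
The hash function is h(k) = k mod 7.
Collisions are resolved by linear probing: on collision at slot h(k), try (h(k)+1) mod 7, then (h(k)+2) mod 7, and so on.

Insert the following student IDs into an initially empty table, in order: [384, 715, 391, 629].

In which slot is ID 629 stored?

2

384 hashes to 6; slot 6 is free => place at 6.
715 hashes to 1; slot 1 is free => place at 1.
391 hashes to 6; 6 taken => place at 0.
629 hashes to 6; 6,0,1 taken => place at 2.
Table: [391, 715, 629, -, -, -, 384]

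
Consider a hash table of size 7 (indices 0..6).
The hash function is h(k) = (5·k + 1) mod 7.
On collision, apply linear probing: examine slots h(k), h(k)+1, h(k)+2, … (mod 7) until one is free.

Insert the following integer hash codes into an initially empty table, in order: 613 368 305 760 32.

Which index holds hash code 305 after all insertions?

2

Insert 613: h=0, slot 0 empty → index 0.
Insert 368: h=0, slot 0 occupied → index 1.
Insert 305: h=0, slots 0,1 occupied → index 2.
Insert 760: h=0, slots 0,1,2 occupied → index 3.
Insert 32: h=0, slots 0,1,2,3 occupied → index 4.
Table: [613, 368, 305, 760, 32, -, -]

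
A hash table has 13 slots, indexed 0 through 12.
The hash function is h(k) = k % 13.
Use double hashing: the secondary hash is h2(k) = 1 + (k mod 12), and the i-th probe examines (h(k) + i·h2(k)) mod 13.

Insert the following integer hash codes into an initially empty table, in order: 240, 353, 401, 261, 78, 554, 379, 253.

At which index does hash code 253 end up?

Insert 240: h=6, slot 6 empty → index 6.
Insert 353: h=2, slot 2 empty → index 2.
Insert 401: h=11, slot 11 empty → index 11.
Insert 261: h=1, slot 1 empty → index 1.
Insert 78: h=0, slot 0 empty → index 0.
Insert 554: h=8, slot 8 empty → index 8.
Insert 379: h=2, h2=8, slot 2 occupied → index 10.
Insert 253: h=6, h2=2, slots 6,8,10 occupied → index 12.
Table: [78, 261, 353, —, —, —, 240, —, 554, —, 379, 401, 253]

12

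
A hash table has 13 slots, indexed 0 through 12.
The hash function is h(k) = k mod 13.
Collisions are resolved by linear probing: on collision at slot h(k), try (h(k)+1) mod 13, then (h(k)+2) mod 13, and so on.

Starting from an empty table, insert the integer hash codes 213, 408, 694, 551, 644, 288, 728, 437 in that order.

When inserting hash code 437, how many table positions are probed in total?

3

213: h=5 => slot 5
408: h=5, probe 5,6 => slot 6
694: h=5, probe 5,6,7 => slot 7
551: h=5, probe 5,6,7,8 => slot 8
644: h=7, probe 7,8,9 => slot 9
288: h=2 => slot 2
728: h=0 => slot 0
437: h=8, probe 8,9,10 => slot 10
Table: [728, —, 288, —, —, 213, 408, 694, 551, 644, 437, —, —]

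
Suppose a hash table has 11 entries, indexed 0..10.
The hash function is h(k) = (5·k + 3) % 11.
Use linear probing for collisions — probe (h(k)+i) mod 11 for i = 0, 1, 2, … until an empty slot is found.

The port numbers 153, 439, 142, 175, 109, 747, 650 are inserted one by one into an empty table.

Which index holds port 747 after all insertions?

3

Insert 153: h=9, slot 9 empty -> index 9.
Insert 439: h=9, slot 9 occupied -> index 10.
Insert 142: h=9, slots 9,10 occupied -> index 0.
Insert 175: h=9, slots 9,10,0 occupied -> index 1.
Insert 109: h=9, slots 9,10,0,1 occupied -> index 2.
Insert 747: h=9, slots 9,10,0,1,2 occupied -> index 3.
Insert 650: h=8, slot 8 empty -> index 8.
Table: [142, 175, 109, 747, ., ., ., ., 650, 153, 439]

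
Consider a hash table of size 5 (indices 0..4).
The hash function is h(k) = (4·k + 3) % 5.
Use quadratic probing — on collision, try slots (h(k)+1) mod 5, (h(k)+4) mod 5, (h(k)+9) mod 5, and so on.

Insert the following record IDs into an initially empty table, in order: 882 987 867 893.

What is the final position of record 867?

0

882: h=1 → slot 1
987: h=1, probe 1,2 → slot 2
867: h=1, probe 1,2,0 → slot 0
893: h=0, probe 0,1,4 → slot 4
Table: [867, 882, 987, ∅, 893]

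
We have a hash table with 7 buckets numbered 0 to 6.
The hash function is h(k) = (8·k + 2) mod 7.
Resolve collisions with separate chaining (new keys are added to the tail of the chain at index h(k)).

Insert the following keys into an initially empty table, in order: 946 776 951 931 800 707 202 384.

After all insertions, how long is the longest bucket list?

4

Insert 946: h=3, bucket 3 empty -> new chain.
Insert 776: h=1, bucket 1 empty -> new chain.
Insert 951: h=1, bucket 1 nonempty -> append to chain.
Insert 931: h=2, bucket 2 empty -> new chain.
Insert 800: h=4, bucket 4 empty -> new chain.
Insert 707: h=2, bucket 2 nonempty -> append to chain.
Insert 202: h=1, bucket 1 nonempty -> append to chain.
Insert 384: h=1, bucket 1 nonempty -> append to chain.
Final buckets:
0: —
1: 776 -> 951 -> 202 -> 384
2: 931 -> 707
3: 946
4: 800
5: —
6: —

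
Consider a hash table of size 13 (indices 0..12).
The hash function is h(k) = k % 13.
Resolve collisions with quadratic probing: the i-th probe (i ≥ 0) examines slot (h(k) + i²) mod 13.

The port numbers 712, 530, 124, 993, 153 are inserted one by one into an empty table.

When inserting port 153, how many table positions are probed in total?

712: h=10 -> slot 10
530: h=10, probe 10,11 -> slot 11
124: h=7 -> slot 7
993: h=5 -> slot 5
153: h=10, probe 10,11,1 -> slot 1
Table: [∅, 153, ∅, ∅, ∅, 993, ∅, 124, ∅, ∅, 712, 530, ∅]

3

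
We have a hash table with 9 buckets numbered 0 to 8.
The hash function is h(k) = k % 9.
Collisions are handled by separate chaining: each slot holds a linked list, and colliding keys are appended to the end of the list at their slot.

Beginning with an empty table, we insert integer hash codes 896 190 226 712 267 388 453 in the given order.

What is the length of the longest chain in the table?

4

896 → bucket 5
190 → bucket 1
226 → bucket 1 (collision)
712 → bucket 1 (collision)
267 → bucket 6
388 → bucket 1 (collision)
453 → bucket 3
Final buckets:
0: —
1: 190 -> 226 -> 712 -> 388
2: —
3: 453
4: —
5: 896
6: 267
7: —
8: —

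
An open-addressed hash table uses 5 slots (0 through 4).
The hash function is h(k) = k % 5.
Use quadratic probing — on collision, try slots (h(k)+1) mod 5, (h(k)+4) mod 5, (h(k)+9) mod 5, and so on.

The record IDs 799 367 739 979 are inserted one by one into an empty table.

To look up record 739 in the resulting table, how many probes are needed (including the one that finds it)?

799: h=4 -> slot 4
367: h=2 -> slot 2
739: h=4, probe 4,0 -> slot 0
979: h=4, probe 4,0,3 -> slot 3
Table: [739, ∅, 367, 979, 799]
Lookup 739: h=4, probe 4,0 → found at 0.

2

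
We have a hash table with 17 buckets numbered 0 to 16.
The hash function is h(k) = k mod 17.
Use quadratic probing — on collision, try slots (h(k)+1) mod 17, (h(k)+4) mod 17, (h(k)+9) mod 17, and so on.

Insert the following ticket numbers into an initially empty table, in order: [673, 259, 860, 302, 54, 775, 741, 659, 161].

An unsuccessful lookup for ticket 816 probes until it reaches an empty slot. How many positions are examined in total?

2

673 hashes to 10; slot 10 is free → place at 10.
259 hashes to 4; slot 4 is free → place at 4.
860 hashes to 10; 10 taken → place at 11.
302 hashes to 13; slot 13 is free → place at 13.
54 hashes to 3; slot 3 is free → place at 3.
775 hashes to 10; 10,11 taken → place at 14.
741 hashes to 10; 10,11,14 taken → place at 2.
659 hashes to 13; 13,14 taken → place at 0.
161 hashes to 8; slot 8 is free → place at 8.
Table: [659, ∅, 741, 54, 259, ∅, ∅, ∅, 161, ∅, 673, 860, ∅, 302, 775, ∅, ∅]
Lookup 816: h=0, probe 0,1 → slot 1 empty, not found.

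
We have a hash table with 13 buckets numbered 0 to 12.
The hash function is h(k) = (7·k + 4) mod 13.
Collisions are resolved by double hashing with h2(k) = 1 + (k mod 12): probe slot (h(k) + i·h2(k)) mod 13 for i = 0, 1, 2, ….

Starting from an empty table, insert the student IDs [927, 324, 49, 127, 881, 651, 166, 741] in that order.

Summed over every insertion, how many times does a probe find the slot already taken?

4

Insert 927: h=6, slot 6 empty → index 6.
Insert 324: h=10, slot 10 empty → index 10.
Insert 49: h=9, slot 9 empty → index 9.
Insert 127: h=9, h2=8, slot 9 occupied → index 4.
Insert 881: h=9, h2=6, slot 9 occupied → index 2.
Insert 651: h=11, slot 11 empty → index 11.
Insert 166: h=9, h2=11, slot 9 occupied → index 7.
Insert 741: h=4, h2=10, slot 4 occupied → index 1.
Table: [—, 741, 881, —, 127, —, 927, 166, —, 49, 324, 651, —]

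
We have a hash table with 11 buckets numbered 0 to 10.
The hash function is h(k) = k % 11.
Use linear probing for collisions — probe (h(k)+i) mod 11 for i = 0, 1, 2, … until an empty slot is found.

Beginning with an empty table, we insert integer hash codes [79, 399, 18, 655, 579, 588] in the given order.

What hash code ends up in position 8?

579

79 hashes to 2; slot 2 is free → place at 2.
399 hashes to 3; slot 3 is free → place at 3.
18 hashes to 7; slot 7 is free → place at 7.
655 hashes to 6; slot 6 is free → place at 6.
579 hashes to 7; 7 taken → place at 8.
588 hashes to 5; slot 5 is free → place at 5.
Table: [-, -, 79, 399, -, 588, 655, 18, 579, -, -]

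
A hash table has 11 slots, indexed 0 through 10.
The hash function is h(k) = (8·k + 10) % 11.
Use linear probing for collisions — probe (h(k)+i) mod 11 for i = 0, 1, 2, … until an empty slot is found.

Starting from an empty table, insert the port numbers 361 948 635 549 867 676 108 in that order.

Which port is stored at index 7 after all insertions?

676

361 hashes to 5; slot 5 is free → place at 5.
948 hashes to 4; slot 4 is free → place at 4.
635 hashes to 8; slot 8 is free → place at 8.
549 hashes to 2; slot 2 is free → place at 2.
867 hashes to 5; 5 taken → place at 6.
676 hashes to 6; 6 taken → place at 7.
108 hashes to 5; 5,6,7,8 taken → place at 9.
Table: [_, _, 549, _, 948, 361, 867, 676, 635, 108, _]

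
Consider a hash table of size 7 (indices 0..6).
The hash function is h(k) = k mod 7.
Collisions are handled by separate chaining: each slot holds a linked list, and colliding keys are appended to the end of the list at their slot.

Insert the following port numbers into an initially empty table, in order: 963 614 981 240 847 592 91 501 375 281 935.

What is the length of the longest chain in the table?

Insert 963: h=4, bucket 4 empty → new chain.
Insert 614: h=5, bucket 5 empty → new chain.
Insert 981: h=1, bucket 1 empty → new chain.
Insert 240: h=2, bucket 2 empty → new chain.
Insert 847: h=0, bucket 0 empty → new chain.
Insert 592: h=4, bucket 4 nonempty → append to chain.
Insert 91: h=0, bucket 0 nonempty → append to chain.
Insert 501: h=4, bucket 4 nonempty → append to chain.
Insert 375: h=4, bucket 4 nonempty → append to chain.
Insert 281: h=1, bucket 1 nonempty → append to chain.
Insert 935: h=4, bucket 4 nonempty → append to chain.
Final buckets:
0: 847 -> 91
1: 981 -> 281
2: 240
3: _
4: 963 -> 592 -> 501 -> 375 -> 935
5: 614
6: _

5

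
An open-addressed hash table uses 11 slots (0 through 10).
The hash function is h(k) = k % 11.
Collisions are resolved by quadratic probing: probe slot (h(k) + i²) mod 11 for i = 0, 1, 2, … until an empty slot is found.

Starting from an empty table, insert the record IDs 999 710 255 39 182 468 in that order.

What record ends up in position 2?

255

999: h=9 → slot 9
710: h=6 → slot 6
255: h=2 → slot 2
39: h=6, probe 6,7 → slot 7
182: h=6, probe 6,7,10 → slot 10
468: h=6, probe 6,7,10,4 → slot 4
Table: [∅, ∅, 255, ∅, 468, ∅, 710, 39, ∅, 999, 182]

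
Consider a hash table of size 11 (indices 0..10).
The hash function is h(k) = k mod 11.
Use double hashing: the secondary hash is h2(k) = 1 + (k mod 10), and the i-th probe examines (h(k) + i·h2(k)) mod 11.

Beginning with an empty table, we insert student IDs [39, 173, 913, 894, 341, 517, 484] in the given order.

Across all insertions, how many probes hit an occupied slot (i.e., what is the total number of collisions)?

5

39 hashes to 6; slot 6 is free → place at 6.
173 hashes to 8; slot 8 is free → place at 8.
913 hashes to 0; slot 0 is free → place at 0.
894 hashes to 3; slot 3 is free → place at 3.
341 hashes to 0, h2=2; 0 taken → place at 2.
517 hashes to 0, h2=8; 0,8 taken → place at 5.
484 hashes to 0, h2=5; 0,5 taken → place at 10.
Table: [913, ∅, 341, 894, ∅, 517, 39, ∅, 173, ∅, 484]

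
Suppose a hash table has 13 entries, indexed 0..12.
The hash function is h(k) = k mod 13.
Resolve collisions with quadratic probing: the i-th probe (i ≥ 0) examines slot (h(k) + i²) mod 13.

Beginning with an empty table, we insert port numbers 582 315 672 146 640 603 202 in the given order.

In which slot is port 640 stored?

582: h=10 -> slot 10
315: h=3 -> slot 3
672: h=9 -> slot 9
146: h=3, probe 3,4 -> slot 4
640: h=3, probe 3,4,7 -> slot 7
603: h=5 -> slot 5
202: h=7, probe 7,8 -> slot 8
Table: [., ., ., 315, 146, 603, ., 640, 202, 672, 582, ., .]

7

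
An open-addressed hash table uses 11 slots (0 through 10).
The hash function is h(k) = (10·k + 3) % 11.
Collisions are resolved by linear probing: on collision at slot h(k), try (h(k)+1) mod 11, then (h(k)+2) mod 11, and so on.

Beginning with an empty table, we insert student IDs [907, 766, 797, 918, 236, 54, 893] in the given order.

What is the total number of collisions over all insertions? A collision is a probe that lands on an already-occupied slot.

907 hashes to 9; slot 9 is free -> place at 9.
766 hashes to 7; slot 7 is free -> place at 7.
797 hashes to 9; 9 taken -> place at 10.
918 hashes to 9; 9,10 taken -> place at 0.
236 hashes to 9; 9,10,0 taken -> place at 1.
54 hashes to 4; slot 4 is free -> place at 4.
893 hashes to 1; 1 taken -> place at 2.
Table: [918, 236, 893, ., 54, ., ., 766, ., 907, 797]

7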